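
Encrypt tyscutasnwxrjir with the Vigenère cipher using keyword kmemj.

dkwoddmwzfhdnua

Repeat the key across the message: kmemjkmemjkmemj
t(19)+k(10): 29≡3 → d
y(24)+m(12): 36≡10 → k
s(18)+e(4): 22 → w
c(2)+m(12): 14 → o
u(20)+j(9): 29≡3 → d
t(19)+k(10): 29≡3 → d
a(0)+m(12): 12 → m
s(18)+e(4): 22 → w
n(13)+m(12): 25 → z
w(22)+j(9): 31≡5 → f
x(23)+k(10): 33≡7 → h
r(17)+m(12): 29≡3 → d
j(9)+e(4): 13 → n
i(8)+m(12): 20 → u
r(17)+j(9): 26≡0 → a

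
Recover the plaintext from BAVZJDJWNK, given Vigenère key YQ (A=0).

Repeat the key across the ciphertext: YQYQYQYQYQ
B(1)−Y(24): -23≡3 → D
A(0)−Q(16): -16≡10 → K
V(21)−Y(24): -3≡23 → X
Z(25)−Q(16): 9 → J
J(9)−Y(24): -15≡11 → L
D(3)−Q(16): -13≡13 → N
J(9)−Y(24): -15≡11 → L
W(22)−Q(16): 6 → G
N(13)−Y(24): -11≡15 → P
K(10)−Q(16): -6≡20 → U

DKXJLNLGPU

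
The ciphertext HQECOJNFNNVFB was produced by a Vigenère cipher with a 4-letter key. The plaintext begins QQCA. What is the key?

RACC

Subtract each crib letter from the matching ciphertext letter (mod 26):
H(7)−Q(16)=-9≡17 → R
Q(16)−Q(16)=0 → A
E(4)−C(2)=2 → C
C(2)−A(0)=2 → C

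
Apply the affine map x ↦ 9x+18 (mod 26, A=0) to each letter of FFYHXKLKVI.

LLADRENEZM

F(5): 9·5+18=63≡11 → L
F(5): 9·5+18=63≡11 → L
Y(24): 9·24+18=234≡0 → A
H(7): 9·7+18=81≡3 → D
X(23): 9·23+18=225≡17 → R
K(10): 9·10+18=108≡4 → E
L(11): 9·11+18=117≡13 → N
K(10): 9·10+18=108≡4 → E
V(21): 9·21+18=207≡25 → Z
I(8): 9·8+18=90≡12 → M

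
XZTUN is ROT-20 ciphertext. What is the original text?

X(23): 23−20=3 → D
Z(25): 25−20=5 → F
T(19): 19−20=-1≡25 → Z
U(20): 20−20=0 → A
N(13): 13−20=-7≡19 → T

DFZAT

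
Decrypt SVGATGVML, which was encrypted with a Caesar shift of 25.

TWHBUHWNM

S(18): 18−25=-7≡19 → T
V(21): 21−25=-4≡22 → W
G(6): 6−25=-19≡7 → H
A(0): 0−25=-25≡1 → B
T(19): 19−25=-6≡20 → U
G(6): 6−25=-19≡7 → H
V(21): 21−25=-4≡22 → W
M(12): 12−25=-13≡13 → N
L(11): 11−25=-14≡12 → M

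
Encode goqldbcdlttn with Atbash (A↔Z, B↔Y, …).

tljowyxwoggm

g(6) → t(19)
o(14) → l(11)
q(16) → j(9)
l(11) → o(14)
d(3) → w(22)
b(1) → y(24)
c(2) → x(23)
d(3) → w(22)
l(11) → o(14)
t(19) → g(6)
t(19) → g(6)
n(13) → m(12)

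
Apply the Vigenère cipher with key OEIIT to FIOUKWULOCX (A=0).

TMWCDKYTWVL

Repeat the key across the message: OEIITOEIITO
F(5)+O(14): 19 → T
I(8)+E(4): 12 → M
O(14)+I(8): 22 → W
U(20)+I(8): 28≡2 → C
K(10)+T(19): 29≡3 → D
W(22)+O(14): 36≡10 → K
U(20)+E(4): 24 → Y
L(11)+I(8): 19 → T
O(14)+I(8): 22 → W
C(2)+T(19): 21 → V
X(23)+O(14): 37≡11 → L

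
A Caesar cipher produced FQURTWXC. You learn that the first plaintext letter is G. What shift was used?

From the crib: F(5)−G(6)=-1≡25, so the shift is 25.

25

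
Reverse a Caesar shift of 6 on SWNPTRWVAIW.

MQHJNLQPUCQ

S(18): 18−6=12 → M
W(22): 22−6=16 → Q
N(13): 13−6=7 → H
P(15): 15−6=9 → J
T(19): 19−6=13 → N
R(17): 17−6=11 → L
W(22): 22−6=16 → Q
V(21): 21−6=15 → P
A(0): 0−6=-6≡20 → U
I(8): 8−6=2 → C
W(22): 22−6=16 → Q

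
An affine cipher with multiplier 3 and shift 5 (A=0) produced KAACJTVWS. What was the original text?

The inverse of 3 mod 26 is 9, since 3·9=27≡1. Apply D(y)=9·(y−5) mod 26:
K(10): 9·(10−5)=45≡19 → T
A(0): 9·(0−5)=-45≡7 → H
A(0): 9·(0−5)=-45≡7 → H
C(2): 9·(2−5)=-27≡25 → Z
J(9): 9·(9−5)=36≡10 → K
T(19): 9·(19−5)=126≡22 → W
V(21): 9·(21−5)=144≡14 → O
W(22): 9·(22−5)=153≡23 → X
S(18): 9·(18−5)=117≡13 → N

THHZKWOXN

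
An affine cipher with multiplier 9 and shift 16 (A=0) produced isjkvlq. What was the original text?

The inverse of 9 mod 26 is 3, since 9·3=27≡1. Apply D(y)=3·(y−16) mod 26:
i(8): 3·(8−16)=-24≡2 → c
s(18): 3·(18−16)=6 → g
j(9): 3·(9−16)=-21≡5 → f
k(10): 3·(10−16)=-18≡8 → i
v(21): 3·(21−16)=15 → p
l(11): 3·(11−16)=-15≡11 → l
q(16): 3·(16−16)=0 → a

cgfipla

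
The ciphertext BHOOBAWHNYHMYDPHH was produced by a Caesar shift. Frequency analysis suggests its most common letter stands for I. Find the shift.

25

The most frequent ciphertext letter is H (appears 5 times).
H is position 7; I is position 8.
Shift = -1≡25.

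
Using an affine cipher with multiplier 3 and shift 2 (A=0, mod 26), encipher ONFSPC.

O(14): 3·14+2=44≡18 → S
N(13): 3·13+2=41≡15 → P
F(5): 3·5+2=17 → R
S(18): 3·18+2=56≡4 → E
P(15): 3·15+2=47≡21 → V
C(2): 3·2+2=8 → I

SPREVI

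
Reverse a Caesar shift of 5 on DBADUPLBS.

YWVYPKGWN

D(3): 3−5=-2≡24 → Y
B(1): 1−5=-4≡22 → W
A(0): 0−5=-5≡21 → V
D(3): 3−5=-2≡24 → Y
U(20): 20−5=15 → P
P(15): 15−5=10 → K
L(11): 11−5=6 → G
B(1): 1−5=-4≡22 → W
S(18): 18−5=13 → N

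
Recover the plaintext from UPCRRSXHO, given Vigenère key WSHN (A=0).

YXVEVAQUS

Repeat the key across the ciphertext: WSHNWSHNW
U(20)−W(22): -2≡24 → Y
P(15)−S(18): -3≡23 → X
C(2)−H(7): -5≡21 → V
R(17)−N(13): 4 → E
R(17)−W(22): -5≡21 → V
S(18)−S(18): 0 → A
X(23)−H(7): 16 → Q
H(7)−N(13): -6≡20 → U
O(14)−W(22): -8≡18 → S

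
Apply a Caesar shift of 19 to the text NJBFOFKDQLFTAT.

N(13): 13+19=32≡6 → G
J(9): 9+19=28≡2 → C
B(1): 1+19=20 → U
F(5): 5+19=24 → Y
O(14): 14+19=33≡7 → H
F(5): 5+19=24 → Y
K(10): 10+19=29≡3 → D
D(3): 3+19=22 → W
Q(16): 16+19=35≡9 → J
L(11): 11+19=30≡4 → E
F(5): 5+19=24 → Y
T(19): 19+19=38≡12 → M
A(0): 0+19=19 → T
T(19): 19+19=38≡12 → M

GCUYHYDWJEYMTM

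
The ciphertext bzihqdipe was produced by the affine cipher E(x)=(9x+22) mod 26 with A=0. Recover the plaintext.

The inverse of 9 mod 26 is 3, since 9·3=27≡1. Apply D(y)=3·(y−22) mod 26:
b(1): 3·(1−22)=-63≡15 → p
z(25): 3·(25−22)=9 → j
i(8): 3·(8−22)=-42≡10 → k
h(7): 3·(7−22)=-45≡7 → h
q(16): 3·(16−22)=-18≡8 → i
d(3): 3·(3−22)=-57≡21 → v
i(8): 3·(8−22)=-42≡10 → k
p(15): 3·(15−22)=-21≡5 → f
e(4): 3·(4−22)=-54≡24 → y

pjkhivkfy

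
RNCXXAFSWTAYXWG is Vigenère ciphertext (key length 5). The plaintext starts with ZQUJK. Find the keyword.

SXION

Subtract each crib letter from the matching ciphertext letter (mod 26):
R(17)−Z(25)=-8≡18 → S
N(13)−Q(16)=-3≡23 → X
C(2)−U(20)=-18≡8 → I
X(23)−J(9)=14 → O
X(23)−K(10)=13 → N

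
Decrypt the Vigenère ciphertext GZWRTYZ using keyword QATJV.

Repeat the key across the ciphertext: QATJVQA
G(6)−Q(16): -10≡16 → Q
Z(25)−A(0): 25 → Z
W(22)−T(19): 3 → D
R(17)−J(9): 8 → I
T(19)−V(21): -2≡24 → Y
Y(24)−Q(16): 8 → I
Z(25)−A(0): 25 → Z

QZDIYIZ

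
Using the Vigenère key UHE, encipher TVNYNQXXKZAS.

Repeat the key across the message: UHEUHEUHEUHE
T(19)+U(20): 39≡13 → N
V(21)+H(7): 28≡2 → C
N(13)+E(4): 17 → R
Y(24)+U(20): 44≡18 → S
N(13)+H(7): 20 → U
Q(16)+E(4): 20 → U
X(23)+U(20): 43≡17 → R
X(23)+H(7): 30≡4 → E
K(10)+E(4): 14 → O
Z(25)+U(20): 45≡19 → T
A(0)+H(7): 7 → H
S(18)+E(4): 22 → W

NCRSUUREOTHW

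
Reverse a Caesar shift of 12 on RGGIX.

R(17): 17−12=5 → F
G(6): 6−12=-6≡20 → U
G(6): 6−12=-6≡20 → U
I(8): 8−12=-4≡22 → W
X(23): 23−12=11 → L

FUUWL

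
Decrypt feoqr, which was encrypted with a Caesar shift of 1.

f(5): 5−1=4 → e
e(4): 4−1=3 → d
o(14): 14−1=13 → n
q(16): 16−1=15 → p
r(17): 17−1=16 → q

ednpq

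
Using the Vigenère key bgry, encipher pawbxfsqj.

qgnzyljok

Repeat the key across the message: bgrybgryb
p(15)+b(1): 16 → q
a(0)+g(6): 6 → g
w(22)+r(17): 39≡13 → n
b(1)+y(24): 25 → z
x(23)+b(1): 24 → y
f(5)+g(6): 11 → l
s(18)+r(17): 35≡9 → j
q(16)+y(24): 40≡14 → o
j(9)+b(1): 10 → k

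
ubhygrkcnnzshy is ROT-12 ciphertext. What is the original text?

ipvmufyqbbngvm

u(20): 20−12=8 → i
b(1): 1−12=-11≡15 → p
h(7): 7−12=-5≡21 → v
y(24): 24−12=12 → m
g(6): 6−12=-6≡20 → u
r(17): 17−12=5 → f
k(10): 10−12=-2≡24 → y
c(2): 2−12=-10≡16 → q
n(13): 13−12=1 → b
n(13): 13−12=1 → b
z(25): 25−12=13 → n
s(18): 18−12=6 → g
h(7): 7−12=-5≡21 → v
y(24): 24−12=12 → m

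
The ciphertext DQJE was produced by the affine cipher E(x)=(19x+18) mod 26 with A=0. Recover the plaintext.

The inverse of 19 mod 26 is 11, since 19·11=209≡1. Apply D(y)=11·(y−18) mod 26:
D(3): 11·(3−18)=-165≡17 → R
Q(16): 11·(16−18)=-22≡4 → E
J(9): 11·(9−18)=-99≡5 → F
E(4): 11·(4−18)=-154≡2 → C

REFC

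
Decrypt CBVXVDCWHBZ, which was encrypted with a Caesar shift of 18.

C(2): 2−18=-16≡10 → K
B(1): 1−18=-17≡9 → J
V(21): 21−18=3 → D
X(23): 23−18=5 → F
V(21): 21−18=3 → D
D(3): 3−18=-15≡11 → L
C(2): 2−18=-16≡10 → K
W(22): 22−18=4 → E
H(7): 7−18=-11≡15 → P
B(1): 1−18=-17≡9 → J
Z(25): 25−18=7 → H

KJDFDLKEPJH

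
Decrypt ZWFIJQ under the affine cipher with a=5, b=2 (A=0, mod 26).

PELWRI

The inverse of 5 mod 26 is 21, since 5·21=105≡1. Apply D(y)=21·(y−2) mod 26:
Z(25): 21·(25−2)=483≡15 → P
W(22): 21·(22−2)=420≡4 → E
F(5): 21·(5−2)=63≡11 → L
I(8): 21·(8−2)=126≡22 → W
J(9): 21·(9−2)=147≡17 → R
Q(16): 21·(16−2)=294≡8 → I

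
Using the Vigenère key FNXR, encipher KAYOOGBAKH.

Repeat the key across the message: FNXRFNXRFN
K(10)+F(5): 15 → P
A(0)+N(13): 13 → N
Y(24)+X(23): 47≡21 → V
O(14)+R(17): 31≡5 → F
O(14)+F(5): 19 → T
G(6)+N(13): 19 → T
B(1)+X(23): 24 → Y
A(0)+R(17): 17 → R
K(10)+F(5): 15 → P
H(7)+N(13): 20 → U

PNVFTTYRPU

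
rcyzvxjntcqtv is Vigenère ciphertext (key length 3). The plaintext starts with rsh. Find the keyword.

akr

Subtract each crib letter from the matching ciphertext letter (mod 26):
r(17)−r(17)=0 → a
c(2)−s(18)=-16≡10 → k
y(24)−h(7)=17 → r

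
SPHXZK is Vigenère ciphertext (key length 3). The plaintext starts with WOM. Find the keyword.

WBV

Subtract each crib letter from the matching ciphertext letter (mod 26):
S(18)−W(22)=-4≡22 → W
P(15)−O(14)=1 → B
H(7)−M(12)=-5≡21 → V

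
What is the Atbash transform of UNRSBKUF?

U(20) → F(5)
N(13) → M(12)
R(17) → I(8)
S(18) → H(7)
B(1) → Y(24)
K(10) → P(15)
U(20) → F(5)
F(5) → U(20)

FMIHYPFU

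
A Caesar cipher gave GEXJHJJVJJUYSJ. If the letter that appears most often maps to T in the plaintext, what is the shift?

16

The most frequent ciphertext letter is J (appears 6 times).
J is position 9; T is position 19.
Shift = -10≡16.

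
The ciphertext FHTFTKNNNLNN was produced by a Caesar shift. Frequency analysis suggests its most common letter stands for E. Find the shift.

The most frequent ciphertext letter is N (appears 5 times).
N is position 13; E is position 4.
Shift = 9.

9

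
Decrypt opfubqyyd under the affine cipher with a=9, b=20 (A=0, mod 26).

The inverse of 9 mod 26 is 3, since 9·3=27≡1. Apply D(y)=3·(y−20) mod 26:
o(14): 3·(14−20)=-18≡8 → i
p(15): 3·(15−20)=-15≡11 → l
f(5): 3·(5−20)=-45≡7 → h
u(20): 3·(20−20)=0 → a
b(1): 3·(1−20)=-57≡21 → v
q(16): 3·(16−20)=-12≡14 → o
y(24): 3·(24−20)=12 → m
y(24): 3·(24−20)=12 → m
d(3): 3·(3−20)=-51≡1 → b

ilhavommb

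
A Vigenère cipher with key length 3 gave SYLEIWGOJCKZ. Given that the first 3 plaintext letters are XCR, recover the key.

Subtract each crib letter from the matching ciphertext letter (mod 26):
S(18)−X(23)=-5≡21 → V
Y(24)−C(2)=22 → W
L(11)−R(17)=-6≡20 → U

VWU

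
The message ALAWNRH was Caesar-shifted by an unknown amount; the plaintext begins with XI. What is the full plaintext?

XIXTKOE

From the crib: A(0)−X(23)=-23≡3, so the shift is 3.
Subtract 3 from each ciphertext letter:
A(0): 0−3=-3≡23 → X
L(11): 11−3=8 → I
A(0): 0−3=-3≡23 → X
W(22): 22−3=19 → T
N(13): 13−3=10 → K
R(17): 17−3=14 → O
H(7): 7−3=4 → E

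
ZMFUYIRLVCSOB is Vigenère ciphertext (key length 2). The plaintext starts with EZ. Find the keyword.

Subtract each crib letter from the matching ciphertext letter (mod 26):
Z(25)−E(4)=21 → V
M(12)−Z(25)=-13≡13 → N

VN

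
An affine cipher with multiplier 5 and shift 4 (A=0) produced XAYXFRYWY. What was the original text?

The inverse of 5 mod 26 is 21, since 5·21=105≡1. Apply D(y)=21·(y−4) mod 26:
X(23): 21·(23−4)=399≡9 → J
A(0): 21·(0−4)=-84≡20 → U
Y(24): 21·(24−4)=420≡4 → E
X(23): 21·(23−4)=399≡9 → J
F(5): 21·(5−4)=21 → V
R(17): 21·(17−4)=273≡13 → N
Y(24): 21·(24−4)=420≡4 → E
W(22): 21·(22−4)=378≡14 → O
Y(24): 21·(24−4)=420≡4 → E

JUEJVNEOE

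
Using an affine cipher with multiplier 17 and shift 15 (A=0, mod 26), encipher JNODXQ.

MCTOQB

J(9): 17·9+15=168≡12 → M
N(13): 17·13+15=236≡2 → C
O(14): 17·14+15=253≡19 → T
D(3): 17·3+15=66≡14 → O
X(23): 17·23+15=406≡16 → Q
Q(16): 17·16+15=287≡1 → B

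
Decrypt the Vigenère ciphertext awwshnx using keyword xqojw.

dgijlqh

Repeat the key across the ciphertext: xqojwxq
a(0)−x(23): -23≡3 → d
w(22)−q(16): 6 → g
w(22)−o(14): 8 → i
s(18)−j(9): 9 → j
h(7)−w(22): -15≡11 → l
n(13)−x(23): -10≡16 → q
x(23)−q(16): 7 → h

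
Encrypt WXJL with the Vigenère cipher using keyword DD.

ZAMO

Repeat the key across the message: DDDD
W(22)+D(3): 25 → Z
X(23)+D(3): 26≡0 → A
J(9)+D(3): 12 → M
L(11)+D(3): 14 → O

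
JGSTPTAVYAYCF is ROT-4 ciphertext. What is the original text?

J(9): 9−4=5 → F
G(6): 6−4=2 → C
S(18): 18−4=14 → O
T(19): 19−4=15 → P
P(15): 15−4=11 → L
T(19): 19−4=15 → P
A(0): 0−4=-4≡22 → W
V(21): 21−4=17 → R
Y(24): 24−4=20 → U
A(0): 0−4=-4≡22 → W
Y(24): 24−4=20 → U
C(2): 2−4=-2≡24 → Y
F(5): 5−4=1 → B

FCOPLPWRUWUYB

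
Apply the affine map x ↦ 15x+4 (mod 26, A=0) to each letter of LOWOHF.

NGWGFB

L(11): 15·11+4=169≡13 → N
O(14): 15·14+4=214≡6 → G
W(22): 15·22+4=334≡22 → W
O(14): 15·14+4=214≡6 → G
H(7): 15·7+4=109≡5 → F
F(5): 15·5+4=79≡1 → B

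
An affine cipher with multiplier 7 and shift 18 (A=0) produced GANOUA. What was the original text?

CQDSEQ

The inverse of 7 mod 26 is 15, since 7·15=105≡1. Apply D(y)=15·(y−18) mod 26:
G(6): 15·(6−18)=-180≡2 → C
A(0): 15·(0−18)=-270≡16 → Q
N(13): 15·(13−18)=-75≡3 → D
O(14): 15·(14−18)=-60≡18 → S
U(20): 15·(20−18)=30≡4 → E
A(0): 15·(0−18)=-270≡16 → Q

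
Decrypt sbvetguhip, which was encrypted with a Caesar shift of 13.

foirgthuvc

s(18): 18−13=5 → f
b(1): 1−13=-12≡14 → o
v(21): 21−13=8 → i
e(4): 4−13=-9≡17 → r
t(19): 19−13=6 → g
g(6): 6−13=-7≡19 → t
u(20): 20−13=7 → h
h(7): 7−13=-6≡20 → u
i(8): 8−13=-5≡21 → v
p(15): 15−13=2 → c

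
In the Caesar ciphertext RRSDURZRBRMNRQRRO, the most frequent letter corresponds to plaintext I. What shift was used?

The most frequent ciphertext letter is R (appears 8 times).
R is position 17; I is position 8.
Shift = 9.

9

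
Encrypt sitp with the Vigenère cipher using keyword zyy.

Repeat the key across the message: zyyz
s(18)+z(25): 43≡17 → r
i(8)+y(24): 32≡6 → g
t(19)+y(24): 43≡17 → r
p(15)+z(25): 40≡14 → o

rgro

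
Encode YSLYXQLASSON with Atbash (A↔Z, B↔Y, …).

BHOBCJOZHHLM

Y(24) → B(1)
S(18) → H(7)
L(11) → O(14)
Y(24) → B(1)
X(23) → C(2)
Q(16) → J(9)
L(11) → O(14)
A(0) → Z(25)
S(18) → H(7)
S(18) → H(7)
O(14) → L(11)
N(13) → M(12)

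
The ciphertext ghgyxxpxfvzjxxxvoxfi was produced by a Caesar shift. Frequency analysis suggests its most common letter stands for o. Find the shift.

9

The most frequent ciphertext letter is x (appears 7 times).
x is position 23; o is position 14.
Shift = 9.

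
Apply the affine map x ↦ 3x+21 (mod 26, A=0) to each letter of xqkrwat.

mrzujva

x(23): 3·23+21=90≡12 → m
q(16): 3·16+21=69≡17 → r
k(10): 3·10+21=51≡25 → z
r(17): 3·17+21=72≡20 → u
w(22): 3·22+21=87≡9 → j
a(0): 3·0+21=21 → v
t(19): 3·19+21=78≡0 → a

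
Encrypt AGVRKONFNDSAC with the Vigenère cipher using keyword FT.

Repeat the key across the message: FTFTFTFTFTFTF
A(0)+F(5): 5 → F
G(6)+T(19): 25 → Z
V(21)+F(5): 26≡0 → A
R(17)+T(19): 36≡10 → K
K(10)+F(5): 15 → P
O(14)+T(19): 33≡7 → H
N(13)+F(5): 18 → S
F(5)+T(19): 24 → Y
N(13)+F(5): 18 → S
D(3)+T(19): 22 → W
S(18)+F(5): 23 → X
A(0)+T(19): 19 → T
C(2)+F(5): 7 → H

FZAKPHSYSWXTH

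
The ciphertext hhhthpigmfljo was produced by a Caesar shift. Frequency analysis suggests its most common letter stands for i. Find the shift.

The most frequent ciphertext letter is h (appears 4 times).
h is position 7; i is position 8.
Shift = -1≡25.

25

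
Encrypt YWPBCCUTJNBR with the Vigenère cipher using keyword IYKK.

Repeat the key across the message: IYKKIYKKIYKK
Y(24)+I(8): 32≡6 → G
W(22)+Y(24): 46≡20 → U
P(15)+K(10): 25 → Z
B(1)+K(10): 11 → L
C(2)+I(8): 10 → K
C(2)+Y(24): 26≡0 → A
U(20)+K(10): 30≡4 → E
T(19)+K(10): 29≡3 → D
J(9)+I(8): 17 → R
N(13)+Y(24): 37≡11 → L
B(1)+K(10): 11 → L
R(17)+K(10): 27≡1 → B

GUZLKAEDRLLB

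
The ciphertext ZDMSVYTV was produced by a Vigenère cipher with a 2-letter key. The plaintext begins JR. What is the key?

Subtract each crib letter from the matching ciphertext letter (mod 26):
Z(25)−J(9)=16 → Q
D(3)−R(17)=-14≡12 → M

QM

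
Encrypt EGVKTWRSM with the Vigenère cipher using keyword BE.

FKWOUASWN

Repeat the key across the message: BEBEBEBEB
E(4)+B(1): 5 → F
G(6)+E(4): 10 → K
V(21)+B(1): 22 → W
K(10)+E(4): 14 → O
T(19)+B(1): 20 → U
W(22)+E(4): 26≡0 → A
R(17)+B(1): 18 → S
S(18)+E(4): 22 → W
M(12)+B(1): 13 → N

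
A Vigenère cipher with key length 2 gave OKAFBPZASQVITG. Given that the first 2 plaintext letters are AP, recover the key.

OV

Subtract each crib letter from the matching ciphertext letter (mod 26):
O(14)−A(0)=14 → O
K(10)−P(15)=-5≡21 → V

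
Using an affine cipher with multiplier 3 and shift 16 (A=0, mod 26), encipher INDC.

I(8): 3·8+16=40≡14 → O
N(13): 3·13+16=55≡3 → D
D(3): 3·3+16=25 → Z
C(2): 3·2+16=22 → W

ODZW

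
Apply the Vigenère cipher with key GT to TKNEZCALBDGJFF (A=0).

Repeat the key across the message: GTGTGTGTGTGTGT
T(19)+G(6): 25 → Z
K(10)+T(19): 29≡3 → D
N(13)+G(6): 19 → T
E(4)+T(19): 23 → X
Z(25)+G(6): 31≡5 → F
C(2)+T(19): 21 → V
A(0)+G(6): 6 → G
L(11)+T(19): 30≡4 → E
B(1)+G(6): 7 → H
D(3)+T(19): 22 → W
G(6)+G(6): 12 → M
J(9)+T(19): 28≡2 → C
F(5)+G(6): 11 → L
F(5)+T(19): 24 → Y

ZDTXFVGEHWMCLY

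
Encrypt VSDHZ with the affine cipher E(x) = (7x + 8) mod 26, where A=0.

ZEDFB

V(21): 7·21+8=155≡25 → Z
S(18): 7·18+8=134≡4 → E
D(3): 7·3+8=29≡3 → D
H(7): 7·7+8=57≡5 → F
Z(25): 7·25+8=183≡1 → B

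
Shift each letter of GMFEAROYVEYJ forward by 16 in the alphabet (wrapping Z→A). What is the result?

WCVUQHEOLUOZ

G(6): 6+16=22 → W
M(12): 12+16=28≡2 → C
F(5): 5+16=21 → V
E(4): 4+16=20 → U
A(0): 0+16=16 → Q
R(17): 17+16=33≡7 → H
O(14): 14+16=30≡4 → E
Y(24): 24+16=40≡14 → O
V(21): 21+16=37≡11 → L
E(4): 4+16=20 → U
Y(24): 24+16=40≡14 → O
J(9): 9+16=25 → Z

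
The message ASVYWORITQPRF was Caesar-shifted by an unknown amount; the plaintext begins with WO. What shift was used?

From the crib: A(0)−W(22)=-22≡4, so the shift is 4.

4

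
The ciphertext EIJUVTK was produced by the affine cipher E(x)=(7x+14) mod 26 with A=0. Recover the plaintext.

GODMBXS

The inverse of 7 mod 26 is 15, since 7·15=105≡1. Apply D(y)=15·(y−14) mod 26:
E(4): 15·(4−14)=-150≡6 → G
I(8): 15·(8−14)=-90≡14 → O
J(9): 15·(9−14)=-75≡3 → D
U(20): 15·(20−14)=90≡12 → M
V(21): 15·(21−14)=105≡1 → B
T(19): 15·(19−14)=75≡23 → X
K(10): 15·(10−14)=-60≡18 → S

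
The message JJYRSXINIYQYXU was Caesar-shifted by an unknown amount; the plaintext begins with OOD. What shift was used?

From the crib: J(9)−O(14)=-5≡21, so the shift is 21.

21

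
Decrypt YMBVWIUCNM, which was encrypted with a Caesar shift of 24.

AODXYKWEPO

Y(24): 24−24=0 → A
M(12): 12−24=-12≡14 → O
B(1): 1−24=-23≡3 → D
V(21): 21−24=-3≡23 → X
W(22): 22−24=-2≡24 → Y
I(8): 8−24=-16≡10 → K
U(20): 20−24=-4≡22 → W
C(2): 2−24=-22≡4 → E
N(13): 13−24=-11≡15 → P
M(12): 12−24=-12≡14 → O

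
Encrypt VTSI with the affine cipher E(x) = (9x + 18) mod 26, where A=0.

ZHYM

V(21): 9·21+18=207≡25 → Z
T(19): 9·19+18=189≡7 → H
S(18): 9·18+18=180≡24 → Y
I(8): 9·8+18=90≡12 → M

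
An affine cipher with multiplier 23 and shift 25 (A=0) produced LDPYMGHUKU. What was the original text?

The inverse of 23 mod 26 is 17, since 23·17=391≡1. Apply D(y)=17·(y−25) mod 26:
L(11): 17·(11−25)=-238≡22 → W
D(3): 17·(3−25)=-374≡16 → Q
P(15): 17·(15−25)=-170≡12 → M
Y(24): 17·(24−25)=-17≡9 → J
M(12): 17·(12−25)=-221≡13 → N
G(6): 17·(6−25)=-323≡15 → P
H(7): 17·(7−25)=-306≡6 → G
U(20): 17·(20−25)=-85≡19 → T
K(10): 17·(10−25)=-255≡5 → F
U(20): 17·(20−25)=-85≡19 → T

WQMJNPGTFT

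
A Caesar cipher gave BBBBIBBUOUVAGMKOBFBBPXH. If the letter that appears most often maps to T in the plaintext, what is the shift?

The most frequent ciphertext letter is B (appears 9 times).
B is position 1; T is position 19.
Shift = -18≡8.

8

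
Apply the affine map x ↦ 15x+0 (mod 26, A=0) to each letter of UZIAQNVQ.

OLQAGNDG

U(20): 15·20+0=300≡14 → O
Z(25): 15·25+0=375≡11 → L
I(8): 15·8+0=120≡16 → Q
A(0): 15·0+0=0 → A
Q(16): 15·16+0=240≡6 → G
N(13): 15·13+0=195≡13 → N
V(21): 15·21+0=315≡3 → D
Q(16): 15·16+0=240≡6 → G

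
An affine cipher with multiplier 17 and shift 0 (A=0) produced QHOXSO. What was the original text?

EFKJYK

The inverse of 17 mod 26 is 23, since 17·23=391≡1. Apply D(y)=23·(y−0) mod 26:
Q(16): 23·(16−0)=368≡4 → E
H(7): 23·(7−0)=161≡5 → F
O(14): 23·(14−0)=322≡10 → K
X(23): 23·(23−0)=529≡9 → J
S(18): 23·(18−0)=414≡24 → Y
O(14): 23·(14−0)=322≡10 → K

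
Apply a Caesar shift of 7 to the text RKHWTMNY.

R(17): 17+7=24 → Y
K(10): 10+7=17 → R
H(7): 7+7=14 → O
W(22): 22+7=29≡3 → D
T(19): 19+7=26≡0 → A
M(12): 12+7=19 → T
N(13): 13+7=20 → U
Y(24): 24+7=31≡5 → F

YRODATUF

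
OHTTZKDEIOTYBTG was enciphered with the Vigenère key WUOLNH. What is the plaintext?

Repeat the key across the ciphertext: WUOLNHWUOLNHWUO
O(14)−W(22): -8≡18 → S
H(7)−U(20): -13≡13 → N
T(19)−O(14): 5 → F
T(19)−L(11): 8 → I
Z(25)−N(13): 12 → M
K(10)−H(7): 3 → D
D(3)−W(22): -19≡7 → H
E(4)−U(20): -16≡10 → K
I(8)−O(14): -6≡20 → U
O(14)−L(11): 3 → D
T(19)−N(13): 6 → G
Y(24)−H(7): 17 → R
B(1)−W(22): -21≡5 → F
T(19)−U(20): -1≡25 → Z
G(6)−O(14): -8≡18 → S

SNFIMDHKUDGRFZS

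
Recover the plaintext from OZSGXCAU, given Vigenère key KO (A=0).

ELISNOQG

Repeat the key across the ciphertext: KOKOKOKO
O(14)−K(10): 4 → E
Z(25)−O(14): 11 → L
S(18)−K(10): 8 → I
G(6)−O(14): -8≡18 → S
X(23)−K(10): 13 → N
C(2)−O(14): -12≡14 → O
A(0)−K(10): -10≡16 → Q
U(20)−O(14): 6 → G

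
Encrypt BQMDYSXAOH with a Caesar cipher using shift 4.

FUQHCWBESL

B(1): 1+4=5 → F
Q(16): 16+4=20 → U
M(12): 12+4=16 → Q
D(3): 3+4=7 → H
Y(24): 24+4=28≡2 → C
S(18): 18+4=22 → W
X(23): 23+4=27≡1 → B
A(0): 0+4=4 → E
O(14): 14+4=18 → S
H(7): 7+4=11 → L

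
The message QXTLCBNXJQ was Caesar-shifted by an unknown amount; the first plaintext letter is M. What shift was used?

4

From the crib: Q(16)−M(12)=4, so the shift is 4.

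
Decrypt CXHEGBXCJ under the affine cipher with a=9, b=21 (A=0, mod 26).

VGKBHSGVQ

The inverse of 9 mod 26 is 3, since 9·3=27≡1. Apply D(y)=3·(y−21) mod 26:
C(2): 3·(2−21)=-57≡21 → V
X(23): 3·(23−21)=6 → G
H(7): 3·(7−21)=-42≡10 → K
E(4): 3·(4−21)=-51≡1 → B
G(6): 3·(6−21)=-45≡7 → H
B(1): 3·(1−21)=-60≡18 → S
X(23): 3·(23−21)=6 → G
C(2): 3·(2−21)=-57≡21 → V
J(9): 3·(9−21)=-36≡16 → Q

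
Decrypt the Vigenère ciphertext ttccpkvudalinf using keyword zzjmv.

uutqulwlrfmjet

Repeat the key across the ciphertext: zzjmvzzjmvzzjm
t(19)−z(25): -6≡20 → u
t(19)−z(25): -6≡20 → u
c(2)−j(9): -7≡19 → t
c(2)−m(12): -10≡16 → q
p(15)−v(21): -6≡20 → u
k(10)−z(25): -15≡11 → l
v(21)−z(25): -4≡22 → w
u(20)−j(9): 11 → l
d(3)−m(12): -9≡17 → r
a(0)−v(21): -21≡5 → f
l(11)−z(25): -14≡12 → m
i(8)−z(25): -17≡9 → j
n(13)−j(9): 4 → e
f(5)−m(12): -7≡19 → t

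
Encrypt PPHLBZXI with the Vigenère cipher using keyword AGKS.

Repeat the key across the message: AGKSAGKS
P(15)+A(0): 15 → P
P(15)+G(6): 21 → V
H(7)+K(10): 17 → R
L(11)+S(18): 29≡3 → D
B(1)+A(0): 1 → B
Z(25)+G(6): 31≡5 → F
X(23)+K(10): 33≡7 → H
I(8)+S(18): 26≡0 → A

PVRDBFHA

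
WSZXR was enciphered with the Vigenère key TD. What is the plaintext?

DPGUY

Repeat the key across the ciphertext: TDTDT
W(22)−T(19): 3 → D
S(18)−D(3): 15 → P
Z(25)−T(19): 6 → G
X(23)−D(3): 20 → U
R(17)−T(19): -2≡24 → Y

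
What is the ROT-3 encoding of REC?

UHF

R(17): 17+3=20 → U
E(4): 4+3=7 → H
C(2): 2+3=5 → F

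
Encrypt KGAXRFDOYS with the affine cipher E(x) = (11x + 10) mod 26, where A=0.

K(10): 11·10+10=120≡16 → Q
G(6): 11·6+10=76≡24 → Y
A(0): 11·0+10=10 → K
X(23): 11·23+10=263≡3 → D
R(17): 11·17+10=197≡15 → P
F(5): 11·5+10=65≡13 → N
D(3): 11·3+10=43≡17 → R
O(14): 11·14+10=164≡8 → I
Y(24): 11·24+10=274≡14 → O
S(18): 11·18+10=208≡0 → A

QYKDPNRIOA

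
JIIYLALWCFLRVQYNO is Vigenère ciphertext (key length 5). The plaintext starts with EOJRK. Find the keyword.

Subtract each crib letter from the matching ciphertext letter (mod 26):
J(9)−E(4)=5 → F
I(8)−O(14)=-6≡20 → U
I(8)−J(9)=-1≡25 → Z
Y(24)−R(17)=7 → H
L(11)−K(10)=1 → B

FUZHB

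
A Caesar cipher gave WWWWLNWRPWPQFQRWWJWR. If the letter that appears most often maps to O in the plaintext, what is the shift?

8

The most frequent ciphertext letter is W (appears 9 times).
W is position 22; O is position 14.
Shift = 8.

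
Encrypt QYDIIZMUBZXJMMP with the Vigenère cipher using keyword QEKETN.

GCNMBMCYLDQWCQZ

Repeat the key across the message: QEKETNQEKETNQEK
Q(16)+Q(16): 32≡6 → G
Y(24)+E(4): 28≡2 → C
D(3)+K(10): 13 → N
I(8)+E(4): 12 → M
I(8)+T(19): 27≡1 → B
Z(25)+N(13): 38≡12 → M
M(12)+Q(16): 28≡2 → C
U(20)+E(4): 24 → Y
B(1)+K(10): 11 → L
Z(25)+E(4): 29≡3 → D
X(23)+T(19): 42≡16 → Q
J(9)+N(13): 22 → W
M(12)+Q(16): 28≡2 → C
M(12)+E(4): 16 → Q
P(15)+K(10): 25 → Z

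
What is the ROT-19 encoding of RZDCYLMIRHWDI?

KSWVREFBKAPWB

R(17): 17+19=36≡10 → K
Z(25): 25+19=44≡18 → S
D(3): 3+19=22 → W
C(2): 2+19=21 → V
Y(24): 24+19=43≡17 → R
L(11): 11+19=30≡4 → E
M(12): 12+19=31≡5 → F
I(8): 8+19=27≡1 → B
R(17): 17+19=36≡10 → K
H(7): 7+19=26≡0 → A
W(22): 22+19=41≡15 → P
D(3): 3+19=22 → W
I(8): 8+19=27≡1 → B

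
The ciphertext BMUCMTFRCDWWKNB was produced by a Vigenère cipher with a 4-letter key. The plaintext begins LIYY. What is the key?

QEWE

Subtract each crib letter from the matching ciphertext letter (mod 26):
B(1)−L(11)=-10≡16 → Q
M(12)−I(8)=4 → E
U(20)−Y(24)=-4≡22 → W
C(2)−Y(24)=-22≡4 → E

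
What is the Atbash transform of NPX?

N(13) → M(12)
P(15) → K(10)
X(23) → C(2)

MKC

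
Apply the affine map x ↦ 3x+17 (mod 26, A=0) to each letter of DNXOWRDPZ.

D(3): 3·3+17=26≡0 → A
N(13): 3·13+17=56≡4 → E
X(23): 3·23+17=86≡8 → I
O(14): 3·14+17=59≡7 → H
W(22): 3·22+17=83≡5 → F
R(17): 3·17+17=68≡16 → Q
D(3): 3·3+17=26≡0 → A
P(15): 3·15+17=62≡10 → K
Z(25): 3·25+17=92≡14 → O

AEIHFQAKO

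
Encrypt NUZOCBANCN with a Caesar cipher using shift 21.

N(13): 13+21=34≡8 → I
U(20): 20+21=41≡15 → P
Z(25): 25+21=46≡20 → U
O(14): 14+21=35≡9 → J
C(2): 2+21=23 → X
B(1): 1+21=22 → W
A(0): 0+21=21 → V
N(13): 13+21=34≡8 → I
C(2): 2+21=23 → X
N(13): 13+21=34≡8 → I

IPUJXWVIXI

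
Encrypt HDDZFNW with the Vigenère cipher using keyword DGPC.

KJSBITL

Repeat the key across the message: DGPCDGP
H(7)+D(3): 10 → K
D(3)+G(6): 9 → J
D(3)+P(15): 18 → S
Z(25)+C(2): 27≡1 → B
F(5)+D(3): 8 → I
N(13)+G(6): 19 → T
W(22)+P(15): 37≡11 → L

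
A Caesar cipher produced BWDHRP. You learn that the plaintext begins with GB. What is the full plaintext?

From the crib: B(1)−G(6)=-5≡21, so the shift is 21.
Subtract 21 from each ciphertext letter:
B(1): 1−21=-20≡6 → G
W(22): 22−21=1 → B
D(3): 3−21=-18≡8 → I
H(7): 7−21=-14≡12 → M
R(17): 17−21=-4≡22 → W
P(15): 15−21=-6≡20 → U

GBIMWU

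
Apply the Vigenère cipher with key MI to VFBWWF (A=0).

Repeat the key across the message: MIMIMI
V(21)+M(12): 33≡7 → H
F(5)+I(8): 13 → N
B(1)+M(12): 13 → N
W(22)+I(8): 30≡4 → E
W(22)+M(12): 34≡8 → I
F(5)+I(8): 13 → N

HNNEIN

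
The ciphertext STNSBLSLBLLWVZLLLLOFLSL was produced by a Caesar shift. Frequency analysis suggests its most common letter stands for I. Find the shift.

3

The most frequent ciphertext letter is L (appears 10 times).
L is position 11; I is position 8.
Shift = 3.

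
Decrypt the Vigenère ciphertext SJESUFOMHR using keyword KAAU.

Repeat the key across the ciphertext: KAAUKAAUKA
S(18)−K(10): 8 → I
J(9)−A(0): 9 → J
E(4)−A(0): 4 → E
S(18)−U(20): -2≡24 → Y
U(20)−K(10): 10 → K
F(5)−A(0): 5 → F
O(14)−A(0): 14 → O
M(12)−U(20): -8≡18 → S
H(7)−K(10): -3≡23 → X
R(17)−A(0): 17 → R

IJEYKFOSXR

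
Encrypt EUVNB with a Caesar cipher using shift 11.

PFGYM

E(4): 4+11=15 → P
U(20): 20+11=31≡5 → F
V(21): 21+11=32≡6 → G
N(13): 13+11=24 → Y
B(1): 1+11=12 → M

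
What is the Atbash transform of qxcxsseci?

jcxchhvxr

q(16) → j(9)
x(23) → c(2)
c(2) → x(23)
x(23) → c(2)
s(18) → h(7)
s(18) → h(7)
e(4) → v(21)
c(2) → x(23)
i(8) → r(17)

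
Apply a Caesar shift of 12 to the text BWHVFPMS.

NITHRBYE

B(1): 1+12=13 → N
W(22): 22+12=34≡8 → I
H(7): 7+12=19 → T
V(21): 21+12=33≡7 → H
F(5): 5+12=17 → R
P(15): 15+12=27≡1 → B
M(12): 12+12=24 → Y
S(18): 18+12=30≡4 → E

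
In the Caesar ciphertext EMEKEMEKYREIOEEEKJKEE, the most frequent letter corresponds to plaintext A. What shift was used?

4

The most frequent ciphertext letter is E (appears 10 times).
E is position 4; A is position 0.
Shift = 4.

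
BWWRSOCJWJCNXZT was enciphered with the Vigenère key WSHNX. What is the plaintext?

Repeat the key across the ciphertext: WSHNXWSHNXWSHNX
B(1)−W(22): -21≡5 → F
W(22)−S(18): 4 → E
W(22)−H(7): 15 → P
R(17)−N(13): 4 → E
S(18)−X(23): -5≡21 → V
O(14)−W(22): -8≡18 → S
C(2)−S(18): -16≡10 → K
J(9)−H(7): 2 → C
W(22)−N(13): 9 → J
J(9)−X(23): -14≡12 → M
C(2)−W(22): -20≡6 → G
N(13)−S(18): -5≡21 → V
X(23)−H(7): 16 → Q
Z(25)−N(13): 12 → M
T(19)−X(23): -4≡22 → W

FEPEVSKCJMGVQMW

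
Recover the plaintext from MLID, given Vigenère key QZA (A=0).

Repeat the key across the ciphertext: QZAQ
M(12)−Q(16): -4≡22 → W
L(11)−Z(25): -14≡12 → M
I(8)−A(0): 8 → I
D(3)−Q(16): -13≡13 → N

WMIN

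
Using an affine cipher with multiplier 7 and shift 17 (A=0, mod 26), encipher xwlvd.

wpqim

x(23): 7·23+17=178≡22 → w
w(22): 7·22+17=171≡15 → p
l(11): 7·11+17=94≡16 → q
v(21): 7·21+17=164≡8 → i
d(3): 7·3+17=38≡12 → m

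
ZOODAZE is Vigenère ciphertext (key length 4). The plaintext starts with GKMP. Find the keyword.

Subtract each crib letter from the matching ciphertext letter (mod 26):
Z(25)−G(6)=19 → T
O(14)−K(10)=4 → E
O(14)−M(12)=2 → C
D(3)−P(15)=-12≡14 → O

TECO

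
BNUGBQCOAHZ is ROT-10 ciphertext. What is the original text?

RDKWRGSEQXP

B(1): 1−10=-9≡17 → R
N(13): 13−10=3 → D
U(20): 20−10=10 → K
G(6): 6−10=-4≡22 → W
B(1): 1−10=-9≡17 → R
Q(16): 16−10=6 → G
C(2): 2−10=-8≡18 → S
O(14): 14−10=4 → E
A(0): 0−10=-10≡16 → Q
H(7): 7−10=-3≡23 → X
Z(25): 25−10=15 → P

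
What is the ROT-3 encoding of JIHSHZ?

MLKVKC

J(9): 9+3=12 → M
I(8): 8+3=11 → L
H(7): 7+3=10 → K
S(18): 18+3=21 → V
H(7): 7+3=10 → K
Z(25): 25+3=28≡2 → C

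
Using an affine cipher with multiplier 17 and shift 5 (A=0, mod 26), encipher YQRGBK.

XRIDWT

Y(24): 17·24+5=413≡23 → X
Q(16): 17·16+5=277≡17 → R
R(17): 17·17+5=294≡8 → I
G(6): 17·6+5=107≡3 → D
B(1): 17·1+5=22 → W
K(10): 17·10+5=175≡19 → T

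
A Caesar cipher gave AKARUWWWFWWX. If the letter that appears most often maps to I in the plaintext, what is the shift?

14

The most frequent ciphertext letter is W (appears 5 times).
W is position 22; I is position 8.
Shift = 14.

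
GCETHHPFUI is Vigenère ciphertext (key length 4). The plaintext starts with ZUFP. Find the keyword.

HIZE

Subtract each crib letter from the matching ciphertext letter (mod 26):
G(6)−Z(25)=-19≡7 → H
C(2)−U(20)=-18≡8 → I
E(4)−F(5)=-1≡25 → Z
T(19)−P(15)=4 → E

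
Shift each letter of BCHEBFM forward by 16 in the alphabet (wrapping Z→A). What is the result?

RSXURVC

B(1): 1+16=17 → R
C(2): 2+16=18 → S
H(7): 7+16=23 → X
E(4): 4+16=20 → U
B(1): 1+16=17 → R
F(5): 5+16=21 → V
M(12): 12+16=28≡2 → C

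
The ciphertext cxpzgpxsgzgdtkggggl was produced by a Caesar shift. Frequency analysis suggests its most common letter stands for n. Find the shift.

The most frequent ciphertext letter is g (appears 7 times).
g is position 6; n is position 13.
Shift = -7≡19.

19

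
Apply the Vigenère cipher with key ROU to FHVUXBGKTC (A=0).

Repeat the key across the message: ROUROUROUR
F(5)+R(17): 22 → W
H(7)+O(14): 21 → V
V(21)+U(20): 41≡15 → P
U(20)+R(17): 37≡11 → L
X(23)+O(14): 37≡11 → L
B(1)+U(20): 21 → V
G(6)+R(17): 23 → X
K(10)+O(14): 24 → Y
T(19)+U(20): 39≡13 → N
C(2)+R(17): 19 → T

WVPLLVXYNT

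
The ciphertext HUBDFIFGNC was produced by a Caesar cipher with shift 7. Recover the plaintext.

H(7): 7−7=0 → A
U(20): 20−7=13 → N
B(1): 1−7=-6≡20 → U
D(3): 3−7=-4≡22 → W
F(5): 5−7=-2≡24 → Y
I(8): 8−7=1 → B
F(5): 5−7=-2≡24 → Y
G(6): 6−7=-1≡25 → Z
N(13): 13−7=6 → G
C(2): 2−7=-5≡21 → V

ANUWYBYZGV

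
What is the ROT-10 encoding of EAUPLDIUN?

OKEZVNSEX

E(4): 4+10=14 → O
A(0): 0+10=10 → K
U(20): 20+10=30≡4 → E
P(15): 15+10=25 → Z
L(11): 11+10=21 → V
D(3): 3+10=13 → N
I(8): 8+10=18 → S
U(20): 20+10=30≡4 → E
N(13): 13+10=23 → X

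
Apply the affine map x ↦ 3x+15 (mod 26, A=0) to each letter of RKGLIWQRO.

OTHWNDLOF

R(17): 3·17+15=66≡14 → O
K(10): 3·10+15=45≡19 → T
G(6): 3·6+15=33≡7 → H
L(11): 3·11+15=48≡22 → W
I(8): 3·8+15=39≡13 → N
W(22): 3·22+15=81≡3 → D
Q(16): 3·16+15=63≡11 → L
R(17): 3·17+15=66≡14 → O
O(14): 3·14+15=57≡5 → F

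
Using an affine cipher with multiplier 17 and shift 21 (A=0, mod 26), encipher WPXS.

W(22): 17·22+21=395≡5 → F
P(15): 17·15+21=276≡16 → Q
X(23): 17·23+21=412≡22 → W
S(18): 17·18+21=327≡15 → P

FQWP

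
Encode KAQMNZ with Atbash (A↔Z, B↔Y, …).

PZJNMA

K(10) → P(15)
A(0) → Z(25)
Q(16) → J(9)
M(12) → N(13)
N(13) → M(12)
Z(25) → A(0)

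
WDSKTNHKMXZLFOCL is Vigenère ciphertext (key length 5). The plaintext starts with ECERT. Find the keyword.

Subtract each crib letter from the matching ciphertext letter (mod 26):
W(22)−E(4)=18 → S
D(3)−C(2)=1 → B
S(18)−E(4)=14 → O
K(10)−R(17)=-7≡19 → T
T(19)−T(19)=0 → A

SBOTA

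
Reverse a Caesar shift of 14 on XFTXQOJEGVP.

JRFJCAVQSHB

X(23): 23−14=9 → J
F(5): 5−14=-9≡17 → R
T(19): 19−14=5 → F
X(23): 23−14=9 → J
Q(16): 16−14=2 → C
O(14): 14−14=0 → A
J(9): 9−14=-5≡21 → V
E(4): 4−14=-10≡16 → Q
G(6): 6−14=-8≡18 → S
V(21): 21−14=7 → H
P(15): 15−14=1 → B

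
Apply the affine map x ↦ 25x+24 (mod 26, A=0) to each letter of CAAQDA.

C(2): 25·2+24=74≡22 → W
A(0): 25·0+24=24 → Y
A(0): 25·0+24=24 → Y
Q(16): 25·16+24=424≡8 → I
D(3): 25·3+24=99≡21 → V
A(0): 25·0+24=24 → Y

WYYIVY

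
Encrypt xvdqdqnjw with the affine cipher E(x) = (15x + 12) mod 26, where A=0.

x(23): 15·23+12=357≡19 → t
v(21): 15·21+12=327≡15 → p
d(3): 15·3+12=57≡5 → f
q(16): 15·16+12=252≡18 → s
d(3): 15·3+12=57≡5 → f
q(16): 15·16+12=252≡18 → s
n(13): 15·13+12=207≡25 → z
j(9): 15·9+12=147≡17 → r
w(22): 15·22+12=342≡4 → e

tpfsfszre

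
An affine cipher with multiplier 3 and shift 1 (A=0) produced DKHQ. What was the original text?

The inverse of 3 mod 26 is 9, since 3·9=27≡1. Apply D(y)=9·(y−1) mod 26:
D(3): 9·(3−1)=18 → S
K(10): 9·(10−1)=81≡3 → D
H(7): 9·(7−1)=54≡2 → C
Q(16): 9·(16−1)=135≡5 → F

SDCF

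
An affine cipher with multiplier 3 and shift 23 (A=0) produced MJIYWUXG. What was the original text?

FEVJRZAD

The inverse of 3 mod 26 is 9, since 3·9=27≡1. Apply D(y)=9·(y−23) mod 26:
M(12): 9·(12−23)=-99≡5 → F
J(9): 9·(9−23)=-126≡4 → E
I(8): 9·(8−23)=-135≡21 → V
Y(24): 9·(24−23)=9 → J
W(22): 9·(22−23)=-9≡17 → R
U(20): 9·(20−23)=-27≡25 → Z
X(23): 9·(23−23)=0 → A
G(6): 9·(6−23)=-153≡3 → D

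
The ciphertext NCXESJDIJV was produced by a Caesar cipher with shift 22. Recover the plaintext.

RGBIWNHMNZ

N(13): 13−22=-9≡17 → R
C(2): 2−22=-20≡6 → G
X(23): 23−22=1 → B
E(4): 4−22=-18≡8 → I
S(18): 18−22=-4≡22 → W
J(9): 9−22=-13≡13 → N
D(3): 3−22=-19≡7 → H
I(8): 8−22=-14≡12 → M
J(9): 9−22=-13≡13 → N
V(21): 21−22=-1≡25 → Z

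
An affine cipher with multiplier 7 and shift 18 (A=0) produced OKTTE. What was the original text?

SKPPY

The inverse of 7 mod 26 is 15, since 7·15=105≡1. Apply D(y)=15·(y−18) mod 26:
O(14): 15·(14−18)=-60≡18 → S
K(10): 15·(10−18)=-120≡10 → K
T(19): 15·(19−18)=15 → P
T(19): 15·(19−18)=15 → P
E(4): 15·(4−18)=-210≡24 → Y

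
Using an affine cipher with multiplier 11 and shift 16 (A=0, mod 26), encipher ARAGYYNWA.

A(0): 11·0+16=16 → Q
R(17): 11·17+16=203≡21 → V
A(0): 11·0+16=16 → Q
G(6): 11·6+16=82≡4 → E
Y(24): 11·24+16=280≡20 → U
Y(24): 11·24+16=280≡20 → U
N(13): 11·13+16=159≡3 → D
W(22): 11·22+16=258≡24 → Y
A(0): 11·0+16=16 → Q

QVQEUUDYQ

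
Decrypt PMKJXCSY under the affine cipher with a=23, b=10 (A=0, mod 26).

The inverse of 23 mod 26 is 17, since 23·17=391≡1. Apply D(y)=17·(y−10) mod 26:
P(15): 17·(15−10)=85≡7 → H
M(12): 17·(12−10)=34≡8 → I
K(10): 17·(10−10)=0 → A
J(9): 17·(9−10)=-17≡9 → J
X(23): 17·(23−10)=221≡13 → N
C(2): 17·(2−10)=-136≡20 → U
S(18): 17·(18−10)=136≡6 → G
Y(24): 17·(24−10)=238≡4 → E

HIAJNUGE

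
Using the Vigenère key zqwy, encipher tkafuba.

Repeat the key across the message: zqwyzqw
t(19)+z(25): 44≡18 → s
k(10)+q(16): 26≡0 → a
a(0)+w(22): 22 → w
f(5)+y(24): 29≡3 → d
u(20)+z(25): 45≡19 → t
b(1)+q(16): 17 → r
a(0)+w(22): 22 → w

sawdtrw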